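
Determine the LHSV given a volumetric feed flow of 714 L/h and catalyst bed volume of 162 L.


LHSV = volumetric feed rate / catalyst volume
= 714 L/h / 162 L
= 4.407 h^-1

4.407 h^-1


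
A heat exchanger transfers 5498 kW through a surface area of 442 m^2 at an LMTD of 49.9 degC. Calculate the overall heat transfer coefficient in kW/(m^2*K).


From Q = U*A*LMTD, U = Q / (A * LMTD)
U = 5498 / (442 * 49.9) = 5498 / 22055.8 = 0.2493

0.2493 kW/(m^2*K)


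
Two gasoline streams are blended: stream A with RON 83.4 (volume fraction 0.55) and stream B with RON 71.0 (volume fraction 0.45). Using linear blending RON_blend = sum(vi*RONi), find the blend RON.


Linear blending: RON_blend = sum(vi * RONi)
Contribution 1: 0.55 * 83.4 = 45.87
Contribution 2: 0.45 * 71.0 = 31.95
RON_blend = 45.87 + 31.95 = 77.82

77.82


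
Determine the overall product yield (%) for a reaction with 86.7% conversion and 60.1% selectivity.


Overall yield = conversion (%) * selectivity (%) / 100
Conversion = 86.7%, Selectivity = 60.1%
Y = 86.7 * 60.1 / 100
= 52.1067 %

52.1067 %


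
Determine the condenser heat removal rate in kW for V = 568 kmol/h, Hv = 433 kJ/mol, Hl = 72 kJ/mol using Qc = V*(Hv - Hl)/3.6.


Qc = 568 * (433 - 72) / 3.6 = 568 * 361 / 3.6 = 56960

56960 kW


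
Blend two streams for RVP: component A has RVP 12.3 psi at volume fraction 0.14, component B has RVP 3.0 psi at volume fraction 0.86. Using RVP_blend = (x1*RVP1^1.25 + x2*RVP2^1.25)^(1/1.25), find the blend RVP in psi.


Chevron index: RVP_blend = (sum xi*RVPi^1.25)^(1/1.25)
RVP^1.25 terms: 0.14 * 12.3^1.25 + 0.86 * 3.0^1.25 = 6.62032
RVP_blend = 6.62032^(1/1.25) = 4.536

4.536 psi


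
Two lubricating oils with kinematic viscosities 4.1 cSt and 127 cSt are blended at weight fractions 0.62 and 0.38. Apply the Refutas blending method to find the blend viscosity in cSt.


Refutas method: VBN_i = 14.534*ln(ln(visc_i + 0.8)) + 10.975, blended linearly by mass fraction; since VBN is linear in VBI_i = ln(ln(visc_i + 0.8)) and the fractions sum to 1, blend VBI directly: visc = exp(exp(VBI_blend)) - 0.8
VBI_1 = ln(ln(4.1 + 0.8)) = 0.463253
VBI_2 = ln(ln(127 + 0.8)) = 1.57907
VBI_blend = 0.62 * 0.463253 + 0.38 * 1.57907 = 0.887263
visc_blend = exp(exp(0.887263)) - 0.8 = 10.54

10.54 cSt


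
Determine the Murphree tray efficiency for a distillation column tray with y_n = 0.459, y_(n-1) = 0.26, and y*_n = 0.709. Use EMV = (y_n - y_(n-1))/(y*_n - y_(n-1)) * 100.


Murphree vapor efficiency: EMV = (y_n - y_(n-1)) / (y*_n - y_(n-1)) * 100
EMV = (0.459 - 0.26) / (0.709 - 0.26) * 100 = 0.199 / 0.449 * 100 = 44.32

44.32 %


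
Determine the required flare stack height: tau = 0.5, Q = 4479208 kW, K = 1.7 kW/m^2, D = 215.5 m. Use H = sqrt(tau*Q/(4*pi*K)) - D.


tau*Q/(4*pi*K) = 0.5 * 4479208 / (4 * pi * 1.7) = 104836
sqrt(104836) = 323.784
H = 323.784 - 215.5 = 108.3

108.3 m


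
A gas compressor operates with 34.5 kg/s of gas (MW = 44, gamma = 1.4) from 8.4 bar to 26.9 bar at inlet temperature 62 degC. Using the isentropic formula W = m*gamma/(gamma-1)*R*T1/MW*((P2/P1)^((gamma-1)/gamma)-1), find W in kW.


Isentropic work: W = m*(gamma/(gamma-1))*(R*T1/MW)*((P2/P1)^((gamma-1)/gamma) - 1)
T1 = 62 + 273.15 = 335.15 K
Pressure ratio = 26.9 / 8.4 = 3.20238
Exponent = (1.4 - 1)/1.4 = 0.285714
(P2/P1)^exp - 1 = 3.20238^0.285714 - 1 = 0.394507
W = 34.5 * 1.4 / 0.4 * 8.314 * 335.15 / 44 * 0.394507 = 3017

3017 kW


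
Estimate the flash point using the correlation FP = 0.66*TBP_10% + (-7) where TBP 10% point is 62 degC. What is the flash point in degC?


FP = 0.66 * 62 + (-7) = 33.92

33.92 degC


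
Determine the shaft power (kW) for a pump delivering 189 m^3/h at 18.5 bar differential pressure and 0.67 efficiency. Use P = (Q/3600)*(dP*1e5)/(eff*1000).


Q = 189 / 3600 = 0.0525 m^3/s
P = 0.0525 * (18.5 * 1e5) / 0.67 / 1000 = 145.0

145.0 kW


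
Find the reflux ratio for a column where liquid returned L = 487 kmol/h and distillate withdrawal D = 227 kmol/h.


Reflux ratio definition: R = L / D (liquid returned / distillate withdrawn)
L = 487 kmol/h, D = 227 kmol/h
R = 487 / 227 = 2.145

2.145


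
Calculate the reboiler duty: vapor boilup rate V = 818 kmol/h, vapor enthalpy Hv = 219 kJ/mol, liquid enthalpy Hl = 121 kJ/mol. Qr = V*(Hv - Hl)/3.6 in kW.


Qr = 818 * (219 - 121) / 3.6 = 818 * 98 / 3.6 = 22270

22270 kW


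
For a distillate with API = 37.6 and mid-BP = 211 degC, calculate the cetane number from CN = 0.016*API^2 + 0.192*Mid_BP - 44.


CN = 0.016 * 37.6^2 + 0.192 * 211 - 44
CN = 22.62016 + 40.512 - 44 = 19.13216

19.13216


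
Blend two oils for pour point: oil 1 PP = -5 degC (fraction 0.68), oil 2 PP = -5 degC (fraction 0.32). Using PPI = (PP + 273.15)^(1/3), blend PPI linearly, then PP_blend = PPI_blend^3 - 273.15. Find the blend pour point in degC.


PPI_1 = (-5 + 273.15)^(1/3) = 6.448508
PPI_2 = (-5 + 273.15)^(1/3) = 6.448508
PPI_blend = 0.68 * 6.448508 + 0.32 * 6.448508 = 6.448508
PP_blend = 6.448508^3 - 273.15 = 268.15 - 273.15 = -5

-5 degC


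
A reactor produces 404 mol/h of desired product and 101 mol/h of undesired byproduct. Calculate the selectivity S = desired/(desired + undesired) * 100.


Selectivity = desired / (desired + undesired) * 100
Total products = 404 + 101 = 505 mol/h
S = 404 / 505 * 100
= 0.8000 * 100
= 80.00 %

80.00 %


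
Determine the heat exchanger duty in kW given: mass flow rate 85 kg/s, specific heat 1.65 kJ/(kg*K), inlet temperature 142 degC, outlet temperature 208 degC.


Q = m_dot * cp * delta_T
delta_T = 208 - 142 = 66 K
Q = 85 * 1.65 * 66
= 140.25 * 66
= 9256.5 kW

9256.5 kW


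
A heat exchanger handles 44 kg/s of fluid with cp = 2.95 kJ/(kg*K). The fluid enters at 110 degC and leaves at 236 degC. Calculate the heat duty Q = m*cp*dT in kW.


Q = m_dot * cp * delta_T
delta_T = 236 - 110 = 126 K
Q = 44 * 2.95 * 126
= 129.8 * 126
= 16354.8 kW

16354.8 kW


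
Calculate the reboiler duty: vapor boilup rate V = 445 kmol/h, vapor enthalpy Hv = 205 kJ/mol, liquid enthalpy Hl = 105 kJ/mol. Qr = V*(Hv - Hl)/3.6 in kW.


Qr = 445 * (205 - 105) / 3.6 = 445 * 100 / 3.6 = 12360

12360 kW


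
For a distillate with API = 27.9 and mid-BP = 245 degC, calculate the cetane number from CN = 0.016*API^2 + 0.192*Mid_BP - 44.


CN = 0.016 * 27.9^2 + 0.192 * 245 - 44
CN = 12.45456 + 47.04 - 44 = 15.49456

15.49456


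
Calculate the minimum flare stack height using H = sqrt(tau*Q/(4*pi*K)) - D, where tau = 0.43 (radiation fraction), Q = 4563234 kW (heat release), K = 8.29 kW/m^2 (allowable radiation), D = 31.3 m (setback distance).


tau*Q/(4*pi*K) = 0.43 * 4563234 / (4 * pi * 8.29) = 18835.5
sqrt(18835.5) = 137.242
H = 137.242 - 31.3 = 105.9

105.9 m


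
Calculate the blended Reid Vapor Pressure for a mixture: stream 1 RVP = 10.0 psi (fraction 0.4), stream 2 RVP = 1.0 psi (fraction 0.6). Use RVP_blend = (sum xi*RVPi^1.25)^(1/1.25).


Chevron index: RVP_blend = (sum xi*RVPi^1.25)^(1/1.25)
RVP^1.25 terms: 0.4 * 10.0^1.25 + 0.6 * 1.0^1.25 = 7.71312
RVP_blend = 7.71312^(1/1.25) = 5.126

5.126 psi


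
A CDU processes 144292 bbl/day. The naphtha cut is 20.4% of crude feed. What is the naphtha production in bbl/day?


Crude throughput = 144292 bbl/day
Fraction yield = 20.4%
yield = throughput * fraction / 100
yield = 144292 * 20.4 / 100 = 29435.568

29435.568 bbl/day


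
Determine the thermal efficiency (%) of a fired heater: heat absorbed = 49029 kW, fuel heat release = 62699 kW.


Furnace efficiency = Q_absorbed / Q_fuel * 100
= 49029 / 62699 * 100 = 78.20

78.20 %


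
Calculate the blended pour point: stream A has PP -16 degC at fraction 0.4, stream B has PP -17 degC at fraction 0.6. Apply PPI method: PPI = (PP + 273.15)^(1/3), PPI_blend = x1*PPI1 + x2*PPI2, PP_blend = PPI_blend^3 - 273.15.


PPI_1 = (-16 + 273.15)^(1/3) = 6.359098
PPI_2 = (-17 + 273.15)^(1/3) = 6.350844
PPI_blend = 0.4 * 6.359098 + 0.6 * 6.350844 = 6.354146
PP_blend = 6.354146^3 - 273.15 = 256.5497 - 273.15 = -16.6

-16.6 degC


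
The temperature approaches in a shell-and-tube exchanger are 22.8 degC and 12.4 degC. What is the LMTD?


LMTD = (dT1 - dT2) / ln(dT1/dT2)
= (22.8 - 12.4) / ln(22.8 / 12.4) = 10.4 / 0.609064 = 17.08

17.08 degC


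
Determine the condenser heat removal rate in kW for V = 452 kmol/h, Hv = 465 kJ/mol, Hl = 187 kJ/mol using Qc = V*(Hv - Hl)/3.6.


Qc = 452 * (465 - 187) / 3.6 = 452 * 278 / 3.6 = 34900

34900 kW


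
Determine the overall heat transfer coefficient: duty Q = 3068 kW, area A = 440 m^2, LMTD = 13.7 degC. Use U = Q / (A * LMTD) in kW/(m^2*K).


From Q = U*A*LMTD, U = Q / (A * LMTD)
U = 3068 / (440 * 13.7) = 3068 / 6028 = 0.5090

0.5090 kW/(m^2*K)


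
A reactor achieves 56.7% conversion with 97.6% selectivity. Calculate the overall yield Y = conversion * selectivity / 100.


Overall yield = conversion (%) * selectivity (%) / 100
Conversion = 56.7%, Selectivity = 97.6%
Y = 56.7 * 97.6 / 100
= 55.3392 %

55.3392 %


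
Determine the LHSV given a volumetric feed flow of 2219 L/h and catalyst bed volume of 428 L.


LHSV = volumetric feed rate / catalyst volume
= 2219 L/h / 428 L
= 5.185 h^-1

5.185 h^-1


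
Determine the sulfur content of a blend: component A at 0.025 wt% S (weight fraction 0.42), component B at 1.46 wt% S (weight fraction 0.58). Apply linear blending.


Linear sulfur blending: S_blend = x1*S1 + x2*S2
Contribution 1: 0.42 * 0.025 = 0.0105 wt%
Contribution 2: 0.58 * 1.46 = 0.8468 wt%
S_blend = 0.0105 + 0.8468 = 0.8573

0.8573 wt%


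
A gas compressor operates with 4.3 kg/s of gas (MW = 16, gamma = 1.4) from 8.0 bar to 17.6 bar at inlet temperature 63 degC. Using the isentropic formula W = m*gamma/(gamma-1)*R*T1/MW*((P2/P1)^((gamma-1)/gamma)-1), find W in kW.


Isentropic work: W = m*(gamma/(gamma-1))*(R*T1/MW)*((P2/P1)^((gamma-1)/gamma) - 1)
T1 = 63 + 273.15 = 336.15 K
Pressure ratio = 17.6 / 8.0 = 2.2
Exponent = (1.4 - 1)/1.4 = 0.285714
(P2/P1)^exp - 1 = 2.2^0.285714 - 1 = 0.252665
W = 4.3 * 1.4 / 0.4 * 8.314 * 336.15 / 16 * 0.252665 = 664.2

664.2 kW


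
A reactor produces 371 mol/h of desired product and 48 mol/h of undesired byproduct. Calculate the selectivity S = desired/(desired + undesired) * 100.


Selectivity = desired / (desired + undesired) * 100
Total products = 371 + 48 = 419 mol/h
S = 371 / 419 * 100
= 0.8854 * 100
= 88.54 %

88.54 %


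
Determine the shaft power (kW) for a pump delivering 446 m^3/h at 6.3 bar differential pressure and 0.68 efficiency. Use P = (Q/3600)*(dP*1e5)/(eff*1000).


Q = 446 / 3600 = 0.123889 m^3/s
P = 0.123889 * (6.3 * 1e5) / 0.68 / 1000 = 114.8

114.8 kW


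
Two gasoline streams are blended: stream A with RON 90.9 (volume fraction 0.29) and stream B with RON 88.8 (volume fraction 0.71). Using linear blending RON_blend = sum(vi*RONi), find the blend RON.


Linear blending: RON_blend = sum(vi * RONi)
Contribution 1: 0.29 * 90.9 = 26.361
Contribution 2: 0.71 * 88.8 = 63.048
RON_blend = 26.361 + 63.048 = 89.409

89.409


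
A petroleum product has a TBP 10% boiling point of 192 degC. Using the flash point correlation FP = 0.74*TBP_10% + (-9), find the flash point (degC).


FP = 0.74 * 192 + (-9) = 133.08

133.08 degC


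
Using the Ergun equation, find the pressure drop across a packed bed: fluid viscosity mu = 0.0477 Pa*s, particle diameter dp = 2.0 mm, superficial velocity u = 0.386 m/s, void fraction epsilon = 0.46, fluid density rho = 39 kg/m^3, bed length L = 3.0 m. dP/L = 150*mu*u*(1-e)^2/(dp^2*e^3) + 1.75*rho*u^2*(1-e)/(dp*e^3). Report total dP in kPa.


dp = 2.0 mm = 0.002 m
Viscous term = 150*0.0477*0.386*(1-0.46)^2 / (0.002^2*0.46^3) = 2068480
Inertial term = 1.75*39*0.386^2*(1-0.46) / (0.002*0.46^3) = 28207.7
dP/L = 2068480 + 28207.7 = 2096690 Pa/m
dP = 2096690 * 3.0 / 1000 = 6290 kPa

6290 kPa


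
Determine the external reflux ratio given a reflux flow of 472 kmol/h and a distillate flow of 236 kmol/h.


Reflux ratio definition: R = L / D (liquid returned / distillate withdrawn)
L = 472 kmol/h, D = 236 kmol/h
R = 472 / 236 = 2.000

2.000


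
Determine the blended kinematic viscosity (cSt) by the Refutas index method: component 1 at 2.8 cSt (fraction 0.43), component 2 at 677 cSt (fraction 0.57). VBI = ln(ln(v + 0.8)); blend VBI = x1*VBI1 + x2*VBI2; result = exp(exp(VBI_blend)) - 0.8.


Refutas method: VBN_i = 14.534*ln(ln(visc_i + 0.8)) + 10.975, blended linearly by mass fraction; since VBN is linear in VBI_i = ln(ln(visc_i + 0.8)) and the fractions sum to 1, blend VBI directly: visc = exp(exp(VBI_blend)) - 0.8
VBI_1 = ln(ln(2.8 + 0.8)) = 0.247589
VBI_2 = ln(ln(677 + 0.8)) = 1.8747
VBI_blend = 0.43 * 0.247589 + 0.57 * 1.8747 = 1.17504
visc_blend = exp(exp(1.17504)) - 0.8 = 24.69

24.69 cSt


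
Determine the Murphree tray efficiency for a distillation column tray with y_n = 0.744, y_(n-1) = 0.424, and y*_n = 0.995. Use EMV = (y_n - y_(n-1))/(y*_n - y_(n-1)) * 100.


Murphree vapor efficiency: EMV = (y_n - y_(n-1)) / (y*_n - y_(n-1)) * 100
EMV = (0.744 - 0.424) / (0.995 - 0.424) * 100 = 0.32 / 0.571 * 100 = 56.04

56.04 %


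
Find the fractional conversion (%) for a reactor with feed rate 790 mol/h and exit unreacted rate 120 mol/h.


X = (F_in - F_out) / F_in * 100
Moles reacted = 790 - 120 = 670
X = 670 / 790 * 100
= 0.8481 * 100
= 84.81 %

84.81 %


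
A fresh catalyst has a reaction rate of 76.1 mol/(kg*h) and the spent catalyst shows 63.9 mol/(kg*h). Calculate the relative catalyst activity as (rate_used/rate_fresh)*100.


Activity (%) = (rate_used / rate_fresh) * 100
rate_used = 63.9, rate_fresh = 76.1
= (63.9 / 76.1) * 100
= 0.8397 * 100 = 83.97

83.97 %


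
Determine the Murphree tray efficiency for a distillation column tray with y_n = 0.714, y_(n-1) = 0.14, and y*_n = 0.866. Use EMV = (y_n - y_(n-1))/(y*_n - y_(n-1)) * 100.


Murphree vapor efficiency: EMV = (y_n - y_(n-1)) / (y*_n - y_(n-1)) * 100
EMV = (0.714 - 0.14) / (0.866 - 0.14) * 100 = 0.574 / 0.726 * 100 = 79.06

79.06 %


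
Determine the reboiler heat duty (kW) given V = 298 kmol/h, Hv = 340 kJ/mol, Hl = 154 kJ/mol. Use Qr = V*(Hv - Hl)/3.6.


Qr = 298 * (340 - 154) / 3.6 = 298 * 186 / 3.6 = 15400

15400 kW


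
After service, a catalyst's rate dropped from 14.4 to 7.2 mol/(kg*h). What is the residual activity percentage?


Activity (%) = (rate_used / rate_fresh) * 100
rate_used = 7.2, rate_fresh = 14.4
= (7.2 / 14.4) * 100
= 0.5000 * 100 = 50.00

50.00 %


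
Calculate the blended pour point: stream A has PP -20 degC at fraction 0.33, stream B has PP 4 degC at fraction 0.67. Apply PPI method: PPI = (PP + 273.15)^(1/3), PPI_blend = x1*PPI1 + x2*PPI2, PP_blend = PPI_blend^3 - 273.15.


PPI_1 = (-20 + 273.15)^(1/3) = 6.325953
PPI_2 = (4 + 273.15)^(1/3) = 6.51986
PPI_blend = 0.33 * 6.325953 + 0.67 * 6.51986 = 6.455871
PP_blend = 6.455871^3 - 273.15 = 269.0695 - 273.15 = -4.08

-4.08 degC


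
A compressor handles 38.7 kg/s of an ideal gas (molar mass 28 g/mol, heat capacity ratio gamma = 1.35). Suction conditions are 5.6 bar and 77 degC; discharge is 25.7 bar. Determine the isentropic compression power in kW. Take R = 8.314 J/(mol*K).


Isentropic work: W = m*(gamma/(gamma-1))*(R*T1/MW)*((P2/P1)^((gamma-1)/gamma) - 1)
T1 = 77 + 273.15 = 350.15 K
Pressure ratio = 25.7 / 5.6 = 4.58929
Exponent = (1.35 - 1)/1.35 = 0.259259
(P2/P1)^exp - 1 = 4.58929^0.259259 - 1 = 0.484443
W = 38.7 * 1.35 / 0.35 * 8.314 * 350.15 / 28 * 0.484443 = 7518

7518 kW


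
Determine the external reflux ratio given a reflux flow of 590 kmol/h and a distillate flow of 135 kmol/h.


Reflux ratio definition: R = L / D (liquid returned / distillate withdrawn)
L = 590 kmol/h, D = 135 kmol/h
R = 590 / 135 = 4.370

4.370


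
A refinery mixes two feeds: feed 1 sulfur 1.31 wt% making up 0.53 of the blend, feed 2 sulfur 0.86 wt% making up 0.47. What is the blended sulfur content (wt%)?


Linear sulfur blending: S_blend = x1*S1 + x2*S2
Contribution 1: 0.53 * 1.31 = 0.6943 wt%
Contribution 2: 0.47 * 0.86 = 0.4042 wt%
S_blend = 0.6943 + 0.4042 = 1.0985

1.0985 wt%


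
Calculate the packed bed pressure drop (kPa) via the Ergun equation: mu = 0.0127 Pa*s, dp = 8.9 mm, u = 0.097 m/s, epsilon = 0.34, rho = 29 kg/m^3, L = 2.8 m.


dp = 8.9 mm = 0.0089 m
Viscous term = 150*0.0127*0.097*(1-0.34)^2 / (0.0089^2*0.34^3) = 25854.6
Inertial term = 1.75*29*0.097^2*(1-0.34) / (0.0089*0.34^3) = 900.942
dP/L = 25854.6 + 900.942 = 26755.5 Pa/m
dP = 26755.5 * 2.8 / 1000 = 74.92 kPa

74.92 kPa


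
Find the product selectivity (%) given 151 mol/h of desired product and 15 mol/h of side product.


Selectivity = desired / (desired + undesired) * 100
Total products = 151 + 15 = 166 mol/h
S = 151 / 166 * 100
= 0.9096 * 100
= 90.96 %

90.96 %


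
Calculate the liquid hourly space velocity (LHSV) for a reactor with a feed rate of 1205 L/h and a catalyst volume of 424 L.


LHSV = volumetric feed rate / catalyst volume
= 1205 L/h / 424 L
= 2.842 h^-1

2.842 h^-1


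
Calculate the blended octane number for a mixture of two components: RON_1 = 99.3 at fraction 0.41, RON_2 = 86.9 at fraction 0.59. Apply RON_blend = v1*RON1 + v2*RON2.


Linear blending: RON_blend = sum(vi * RONi)
Contribution 1: 0.41 * 99.3 = 40.713
Contribution 2: 0.59 * 86.9 = 51.271
RON_blend = 40.713 + 51.271 = 91.984

91.984


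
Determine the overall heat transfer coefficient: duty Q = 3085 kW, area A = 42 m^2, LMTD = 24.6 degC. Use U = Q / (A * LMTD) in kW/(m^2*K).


From Q = U*A*LMTD, U = Q / (A * LMTD)
U = 3085 / (42 * 24.6) = 3085 / 1033.2 = 2.986

2.986 kW/(m^2*K)


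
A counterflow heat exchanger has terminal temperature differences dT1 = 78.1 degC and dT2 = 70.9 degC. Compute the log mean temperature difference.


LMTD = (dT1 - dT2) / ln(dT1/dT2)
= (78.1 - 70.9) / ln(78.1 / 70.9) = 7.2 / 0.0967196 = 74.44

74.44 degC


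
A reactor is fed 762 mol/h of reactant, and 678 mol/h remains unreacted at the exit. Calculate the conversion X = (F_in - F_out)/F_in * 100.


X = (F_in - F_out) / F_in * 100
Moles reacted = 762 - 678 = 84
X = 84 / 762 * 100
= 0.1102 * 100
= 11.02 %

11.02 %


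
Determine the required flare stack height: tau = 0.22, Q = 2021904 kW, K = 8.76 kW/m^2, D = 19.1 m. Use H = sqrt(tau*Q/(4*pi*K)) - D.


tau*Q/(4*pi*K) = 0.22 * 2021904 / (4 * pi * 8.76) = 4040.82
sqrt(4040.82) = 63.5674
H = 63.5674 - 19.1 = 44.47

44.47 m


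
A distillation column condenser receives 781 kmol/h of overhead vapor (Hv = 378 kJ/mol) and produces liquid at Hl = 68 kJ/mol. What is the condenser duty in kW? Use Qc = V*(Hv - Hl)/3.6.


Qc = 781 * (378 - 68) / 3.6 = 781 * 310 / 3.6 = 67250

67250 kW


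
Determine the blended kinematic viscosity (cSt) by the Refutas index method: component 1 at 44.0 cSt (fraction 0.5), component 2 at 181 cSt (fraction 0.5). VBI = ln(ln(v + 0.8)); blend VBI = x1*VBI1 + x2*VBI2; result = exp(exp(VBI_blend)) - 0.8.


Refutas method: VBN_i = 14.534*ln(ln(visc_i + 0.8)) + 10.975, blended linearly by mass fraction; since VBN is linear in VBI_i = ln(ln(visc_i + 0.8)) and the fractions sum to 1, blend VBI directly: visc = exp(exp(VBI_blend)) - 0.8
VBI_1 = ln(ln(44.0 + 0.8)) = 1.33558
VBI_2 = ln(ln(181 + 0.8)) = 1.64922
VBI_blend = 0.5 * 1.33558 + 0.5 * 1.64922 = 1.4924
visc_blend = exp(exp(1.4924)) - 0.8 = 84.64

84.64 cSt


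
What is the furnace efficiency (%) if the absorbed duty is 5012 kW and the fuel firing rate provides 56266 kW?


Furnace efficiency = Q_absorbed / Q_fuel * 100
= 5012 / 56266 * 100 = 8.908

8.908 %


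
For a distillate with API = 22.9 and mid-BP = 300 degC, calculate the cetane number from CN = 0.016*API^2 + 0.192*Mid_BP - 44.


CN = 0.016 * 22.9^2 + 0.192 * 300 - 44
CN = 8.39056 + 57.6 - 44 = 21.99056

21.99056


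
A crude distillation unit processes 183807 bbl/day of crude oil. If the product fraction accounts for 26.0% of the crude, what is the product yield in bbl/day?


Crude throughput = 183807 bbl/day
Fraction yield = 26.0%
yield = throughput * fraction / 100
yield = 183807 * 26.0 / 100 = 47789.82

47789.82 bbl/day


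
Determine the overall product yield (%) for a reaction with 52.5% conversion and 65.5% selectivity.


Overall yield = conversion (%) * selectivity (%) / 100
Conversion = 52.5%, Selectivity = 65.5%
Y = 52.5 * 65.5 / 100
= 34.3875 %

34.3875 %


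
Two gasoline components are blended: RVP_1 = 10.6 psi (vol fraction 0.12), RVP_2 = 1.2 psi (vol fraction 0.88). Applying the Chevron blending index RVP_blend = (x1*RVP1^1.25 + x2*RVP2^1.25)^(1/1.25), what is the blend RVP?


Chevron index: RVP_blend = (sum xi*RVPi^1.25)^(1/1.25)
RVP^1.25 terms: 0.12 * 10.6^1.25 + 0.88 * 1.2^1.25 = 3.40041
RVP_blend = 3.40041^(1/1.25) = 2.662

2.662 psi


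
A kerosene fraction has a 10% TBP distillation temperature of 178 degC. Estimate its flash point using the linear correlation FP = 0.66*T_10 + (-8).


FP = 0.66 * 178 + (-8) = 109.48

109.48 degC


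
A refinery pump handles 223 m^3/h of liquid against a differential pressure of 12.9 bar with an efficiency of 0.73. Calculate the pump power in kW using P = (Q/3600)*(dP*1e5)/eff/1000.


Q = 223 / 3600 = 0.0619444 m^3/s
P = 0.0619444 * (12.9 * 1e5) / 0.73 / 1000 = 109.5

109.5 kW


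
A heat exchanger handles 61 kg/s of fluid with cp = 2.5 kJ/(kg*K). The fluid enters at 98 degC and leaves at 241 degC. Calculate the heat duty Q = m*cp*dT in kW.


Q = m_dot * cp * delta_T
delta_T = 241 - 98 = 143 K
Q = 61 * 2.5 * 143
= 152.5 * 143
= 21807.5 kW

21807.5 kW


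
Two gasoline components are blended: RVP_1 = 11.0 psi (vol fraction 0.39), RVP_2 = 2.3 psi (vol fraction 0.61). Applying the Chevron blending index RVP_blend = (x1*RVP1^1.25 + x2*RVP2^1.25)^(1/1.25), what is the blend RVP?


Chevron index: RVP_blend = (sum xi*RVPi^1.25)^(1/1.25)
RVP^1.25 terms: 0.39 * 11.0^1.25 + 0.61 * 2.3^1.25 = 9.54056
RVP_blend = 9.54056^(1/1.25) = 6.077

6.077 psi


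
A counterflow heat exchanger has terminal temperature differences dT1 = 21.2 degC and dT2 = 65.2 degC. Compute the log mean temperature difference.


LMTD = (dT1 - dT2) / ln(dT1/dT2)
= (21.2 - 65.2) / ln(21.2 / 65.2) = -44 / -1.12346 = 39.16

39.16 degC


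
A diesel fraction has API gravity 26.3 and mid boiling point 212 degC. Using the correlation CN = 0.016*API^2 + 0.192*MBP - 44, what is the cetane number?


CN = 0.016 * 26.3^2 + 0.192 * 212 - 44
CN = 11.06704 + 40.704 - 44 = 7.77104

7.77104


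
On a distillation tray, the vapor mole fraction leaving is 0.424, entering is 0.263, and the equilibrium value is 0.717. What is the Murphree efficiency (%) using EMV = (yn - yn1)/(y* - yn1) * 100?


Murphree vapor efficiency: EMV = (y_n - y_(n-1)) / (y*_n - y_(n-1)) * 100
EMV = (0.424 - 0.263) / (0.717 - 0.263) * 100 = 0.161 / 0.454 * 100 = 35.46

35.46 %


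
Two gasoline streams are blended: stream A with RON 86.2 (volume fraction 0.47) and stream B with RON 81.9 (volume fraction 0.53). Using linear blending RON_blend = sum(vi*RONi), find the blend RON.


Linear blending: RON_blend = sum(vi * RONi)
Contribution 1: 0.47 * 86.2 = 40.514
Contribution 2: 0.53 * 81.9 = 43.407
RON_blend = 40.514 + 43.407 = 83.921

83.921


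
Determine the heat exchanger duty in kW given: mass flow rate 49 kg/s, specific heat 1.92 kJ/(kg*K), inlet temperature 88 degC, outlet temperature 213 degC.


Q = m_dot * cp * delta_T
delta_T = 213 - 88 = 125 K
Q = 49 * 1.92 * 125
= 94.08 * 125
= 11760 kW

11760 kW


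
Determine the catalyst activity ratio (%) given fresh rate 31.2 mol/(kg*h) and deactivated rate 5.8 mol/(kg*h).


Activity (%) = (rate_used / rate_fresh) * 100
rate_used = 5.8, rate_fresh = 31.2
= (5.8 / 31.2) * 100
= 0.1859 * 100 = 18.59

18.59 %


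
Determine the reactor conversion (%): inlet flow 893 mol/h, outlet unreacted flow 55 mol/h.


X = (F_in - F_out) / F_in * 100
Moles reacted = 893 - 55 = 838
X = 838 / 893 * 100
= 0.9384 * 100
= 93.84 %

93.84 %


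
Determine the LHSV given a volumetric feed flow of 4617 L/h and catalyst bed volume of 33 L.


LHSV = volumetric feed rate / catalyst volume
= 4617 L/h / 33 L
= 139.9 h^-1

139.9 h^-1


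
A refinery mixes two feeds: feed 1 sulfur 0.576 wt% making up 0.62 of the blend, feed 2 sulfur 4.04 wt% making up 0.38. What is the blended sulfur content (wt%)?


Linear sulfur blending: S_blend = x1*S1 + x2*S2
Contribution 1: 0.62 * 0.576 = 0.35712 wt%
Contribution 2: 0.38 * 4.04 = 1.5352 wt%
S_blend = 0.35712 + 1.5352 = 1.89232

1.89232 wt%


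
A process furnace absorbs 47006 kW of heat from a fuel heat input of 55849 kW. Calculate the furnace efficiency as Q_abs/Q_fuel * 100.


Furnace efficiency = Q_absorbed / Q_fuel * 100
= 47006 / 55849 * 100 = 84.17

84.17 %


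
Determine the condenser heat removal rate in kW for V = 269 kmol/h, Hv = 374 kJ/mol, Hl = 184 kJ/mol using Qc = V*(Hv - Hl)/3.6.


Qc = 269 * (374 - 184) / 3.6 = 269 * 190 / 3.6 = 14200

14200 kW


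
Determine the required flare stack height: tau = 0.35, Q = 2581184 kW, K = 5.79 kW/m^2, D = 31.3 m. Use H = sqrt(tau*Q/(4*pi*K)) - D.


tau*Q/(4*pi*K) = 0.35 * 2581184 / (4 * pi * 5.79) = 12416.5
sqrt(12416.5) = 111.429
H = 111.429 - 31.3 = 80.13

80.13 m


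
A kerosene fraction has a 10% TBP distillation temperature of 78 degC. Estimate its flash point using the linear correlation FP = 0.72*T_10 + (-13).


FP = 0.72 * 78 + (-13) = 43.16

43.16 degC


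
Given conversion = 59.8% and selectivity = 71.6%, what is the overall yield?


Overall yield = conversion (%) * selectivity (%) / 100
Conversion = 59.8%, Selectivity = 71.6%
Y = 59.8 * 71.6 / 100
= 42.8168 %

42.8168 %


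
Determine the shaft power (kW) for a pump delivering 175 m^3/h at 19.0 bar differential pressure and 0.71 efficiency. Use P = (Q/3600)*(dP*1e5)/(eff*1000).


Q = 175 / 3600 = 0.0486111 m^3/s
P = 0.0486111 * (19.0 * 1e5) / 0.71 / 1000 = 130.1

130.1 kW


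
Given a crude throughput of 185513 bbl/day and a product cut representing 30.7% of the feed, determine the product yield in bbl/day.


Crude throughput = 185513 bbl/day
Fraction yield = 30.7%
yield = throughput * fraction / 100
yield = 185513 * 30.7 / 100 = 56952.491

56952.491 bbl/day


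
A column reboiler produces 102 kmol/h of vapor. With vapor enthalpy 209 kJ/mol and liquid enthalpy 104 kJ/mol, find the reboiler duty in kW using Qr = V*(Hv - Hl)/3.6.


Qr = 102 * (209 - 104) / 3.6 = 102 * 105 / 3.6 = 2975

2975 kW


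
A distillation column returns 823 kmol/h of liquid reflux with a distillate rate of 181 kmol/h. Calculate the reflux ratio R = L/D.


Reflux ratio definition: R = L / D (liquid returned / distillate withdrawn)
L = 823 kmol/h, D = 181 kmol/h
R = 823 / 181 = 4.547

4.547


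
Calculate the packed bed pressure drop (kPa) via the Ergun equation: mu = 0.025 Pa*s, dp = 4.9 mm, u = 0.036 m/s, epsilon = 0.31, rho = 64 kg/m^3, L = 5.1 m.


dp = 4.9 mm = 0.0049 m
Viscous term = 150*0.025*0.036*(1-0.31)^2 / (0.0049^2*0.31^3) = 89857.6
Inertial term = 1.75*64*0.036^2*(1-0.31) / (0.0049*0.31^3) = 686.106
dP/L = 89857.6 + 686.106 = 90543.7 Pa/m
dP = 90543.7 * 5.1 / 1000 = 461.8 kPa

461.8 kPa


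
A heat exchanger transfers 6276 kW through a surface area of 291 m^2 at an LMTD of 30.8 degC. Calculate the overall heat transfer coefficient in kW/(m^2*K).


From Q = U*A*LMTD, U = Q / (A * LMTD)
U = 6276 / (291 * 30.8) = 6276 / 8962.8 = 0.7002

0.7002 kW/(m^2*K)


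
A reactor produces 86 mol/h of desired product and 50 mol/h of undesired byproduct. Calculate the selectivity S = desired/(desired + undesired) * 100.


Selectivity = desired / (desired + undesired) * 100
Total products = 86 + 50 = 136 mol/h
S = 86 / 136 * 100
= 0.6324 * 100
= 63.24 %

63.24 %


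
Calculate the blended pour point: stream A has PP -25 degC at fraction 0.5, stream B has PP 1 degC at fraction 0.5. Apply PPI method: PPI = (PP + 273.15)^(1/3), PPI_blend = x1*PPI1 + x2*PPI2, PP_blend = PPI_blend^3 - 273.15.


PPI_1 = (-25 + 273.15)^(1/3) = 6.284028
PPI_2 = (1 + 273.15)^(1/3) = 6.49625
PPI_blend = 0.5 * 6.284028 + 0.5 * 6.49625 = 6.390139
PP_blend = 6.390139^3 - 273.15 = 260.9341 - 273.15 = -12.22

-12.22 degC


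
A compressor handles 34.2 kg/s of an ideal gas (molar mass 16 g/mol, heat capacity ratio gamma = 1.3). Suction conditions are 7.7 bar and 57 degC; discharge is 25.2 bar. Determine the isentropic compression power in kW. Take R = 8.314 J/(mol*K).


Isentropic work: W = m*(gamma/(gamma-1))*(R*T1/MW)*((P2/P1)^((gamma-1)/gamma) - 1)
T1 = 57 + 273.15 = 330.15 K
Pressure ratio = 25.2 / 7.7 = 3.27273
Exponent = (1.3 - 1)/1.3 = 0.230769
(P2/P1)^exp - 1 = 3.27273^0.230769 - 1 = 0.314696
W = 34.2 * 1.3 / 0.3 * 8.314 * 330.15 / 16 * 0.314696 = 8001

8001 kW


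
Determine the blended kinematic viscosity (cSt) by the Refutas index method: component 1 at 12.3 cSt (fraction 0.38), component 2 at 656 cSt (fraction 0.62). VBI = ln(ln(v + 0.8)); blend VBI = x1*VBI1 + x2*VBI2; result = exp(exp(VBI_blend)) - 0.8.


Refutas method: VBN_i = 14.534*ln(ln(visc_i + 0.8)) + 10.975, blended linearly by mass fraction; since VBN is linear in VBI_i = ln(ln(visc_i + 0.8)) and the fractions sum to 1, blend VBI directly: visc = exp(exp(VBI_blend)) - 0.8
VBI_1 = ln(ln(12.3 + 0.8)) = 0.944922
VBI_2 = ln(ln(656 + 0.8)) = 1.86986
VBI_blend = 0.38 * 0.944922 + 0.62 * 1.86986 = 1.51838
visc_blend = exp(exp(1.51838)) - 0.8 = 95.25

95.25 cSt


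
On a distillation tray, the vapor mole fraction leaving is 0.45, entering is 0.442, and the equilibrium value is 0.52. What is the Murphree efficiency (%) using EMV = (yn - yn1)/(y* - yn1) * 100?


Murphree vapor efficiency: EMV = (y_n - y_(n-1)) / (y*_n - y_(n-1)) * 100
EMV = (0.45 - 0.442) / (0.52 - 0.442) * 100 = 0.008 / 0.078 * 100 = 10.26

10.26 %


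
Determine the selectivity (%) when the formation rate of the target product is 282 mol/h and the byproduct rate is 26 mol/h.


Selectivity = desired / (desired + undesired) * 100
Total products = 282 + 26 = 308 mol/h
S = 282 / 308 * 100
= 0.9156 * 100
= 91.56 %

91.56 %


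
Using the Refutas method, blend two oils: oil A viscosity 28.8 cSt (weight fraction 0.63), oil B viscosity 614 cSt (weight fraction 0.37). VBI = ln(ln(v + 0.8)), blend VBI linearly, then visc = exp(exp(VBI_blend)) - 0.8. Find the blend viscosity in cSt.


Refutas method: VBN_i = 14.534*ln(ln(visc_i + 0.8)) + 10.975, blended linearly by mass fraction; since VBN is linear in VBI_i = ln(ln(visc_i + 0.8)) and the fractions sum to 1, blend VBI directly: visc = exp(exp(VBI_blend)) - 0.8
VBI_1 = ln(ln(28.8 + 0.8)) = 1.22017
VBI_2 = ln(ln(614 + 0.8)) = 1.85962
VBI_blend = 0.63 * 1.22017 + 0.37 * 1.85962 = 1.45677
visc_blend = exp(exp(1.45677)) - 0.8 = 72.32

72.32 cSt


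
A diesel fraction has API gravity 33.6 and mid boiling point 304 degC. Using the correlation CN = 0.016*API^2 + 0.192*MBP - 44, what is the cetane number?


CN = 0.016 * 33.6^2 + 0.192 * 304 - 44
CN = 18.06336 + 58.368 - 44 = 32.43136

32.43136


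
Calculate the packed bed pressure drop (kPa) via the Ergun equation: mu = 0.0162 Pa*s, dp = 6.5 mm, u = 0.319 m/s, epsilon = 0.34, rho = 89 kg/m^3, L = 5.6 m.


dp = 6.5 mm = 0.0065 m
Viscous term = 150*0.0162*0.319*(1-0.34)^2 / (0.0065^2*0.34^3) = 203339
Inertial term = 1.75*89*0.319^2*(1-0.34) / (0.0065*0.34^3) = 40945.2
dP/L = 203339 + 40945.2 = 244284 Pa/m
dP = 244284 * 5.6 / 1000 = 1368 kPa

1368 kPa


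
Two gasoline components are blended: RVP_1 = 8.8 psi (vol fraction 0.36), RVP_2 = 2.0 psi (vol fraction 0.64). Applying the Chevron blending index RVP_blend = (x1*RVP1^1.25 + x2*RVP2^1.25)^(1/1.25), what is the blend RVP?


Chevron index: RVP_blend = (sum xi*RVPi^1.25)^(1/1.25)
RVP^1.25 terms: 0.36 * 8.8^1.25 + 0.64 * 2.0^1.25 = 6.97858
RVP_blend = 6.97858^(1/1.25) = 4.732

4.732 psi


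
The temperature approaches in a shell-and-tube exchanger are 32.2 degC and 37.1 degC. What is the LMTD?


LMTD = (dT1 - dT2) / ln(dT1/dT2)
= (32.2 - 37.1) / ln(32.2 / 37.1) = -4.9 / -0.141651 = 34.59

34.59 degC


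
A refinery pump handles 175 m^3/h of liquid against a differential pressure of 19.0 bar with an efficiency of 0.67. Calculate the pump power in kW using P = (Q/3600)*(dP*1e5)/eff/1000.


Q = 175 / 3600 = 0.0486111 m^3/s
P = 0.0486111 * (19.0 * 1e5) / 0.67 / 1000 = 137.9

137.9 kW


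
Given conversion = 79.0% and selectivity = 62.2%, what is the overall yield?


Overall yield = conversion (%) * selectivity (%) / 100
Conversion = 79.0%, Selectivity = 62.2%
Y = 79.0 * 62.2 / 100
= 49.138 %

49.138 %


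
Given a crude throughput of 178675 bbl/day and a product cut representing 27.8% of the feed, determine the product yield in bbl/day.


Crude throughput = 178675 bbl/day
Fraction yield = 27.8%
yield = throughput * fraction / 100
yield = 178675 * 27.8 / 100 = 49671.65

49671.65 bbl/day


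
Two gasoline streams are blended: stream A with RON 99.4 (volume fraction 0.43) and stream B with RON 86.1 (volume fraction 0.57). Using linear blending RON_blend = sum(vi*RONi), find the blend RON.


Linear blending: RON_blend = sum(vi * RONi)
Contribution 1: 0.43 * 99.4 = 42.742
Contribution 2: 0.57 * 86.1 = 49.077
RON_blend = 42.742 + 49.077 = 91.819

91.819


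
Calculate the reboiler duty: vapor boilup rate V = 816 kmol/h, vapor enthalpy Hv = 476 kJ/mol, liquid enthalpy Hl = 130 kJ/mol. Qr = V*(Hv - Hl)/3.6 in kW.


Qr = 816 * (476 - 130) / 3.6 = 816 * 346 / 3.6 = 78430

78430 kW


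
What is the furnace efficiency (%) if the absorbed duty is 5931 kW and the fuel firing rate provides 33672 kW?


Furnace efficiency = Q_absorbed / Q_fuel * 100
= 5931 / 33672 * 100 = 17.61

17.61 %


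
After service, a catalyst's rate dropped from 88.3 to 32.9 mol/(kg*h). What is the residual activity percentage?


Activity (%) = (rate_used / rate_fresh) * 100
rate_used = 32.9, rate_fresh = 88.3
= (32.9 / 88.3) * 100
= 0.3726 * 100 = 37.26

37.26 %


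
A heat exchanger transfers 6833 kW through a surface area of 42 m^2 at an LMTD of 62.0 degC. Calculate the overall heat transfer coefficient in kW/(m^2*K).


From Q = U*A*LMTD, U = Q / (A * LMTD)
U = 6833 / (42 * 62.0) = 6833 / 2604 = 2.624

2.624 kW/(m^2*K)


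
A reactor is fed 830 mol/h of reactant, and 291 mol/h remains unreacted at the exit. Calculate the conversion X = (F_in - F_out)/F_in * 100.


X = (F_in - F_out) / F_in * 100
Moles reacted = 830 - 291 = 539
X = 539 / 830 * 100
= 0.6494 * 100
= 64.94 %

64.94 %


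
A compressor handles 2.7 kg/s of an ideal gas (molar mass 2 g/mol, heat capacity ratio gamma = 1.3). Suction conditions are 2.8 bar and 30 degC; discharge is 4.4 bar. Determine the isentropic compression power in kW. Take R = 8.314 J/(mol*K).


Isentropic work: W = m*(gamma/(gamma-1))*(R*T1/MW)*((P2/P1)^((gamma-1)/gamma) - 1)
T1 = 30 + 273.15 = 303.15 K
Pressure ratio = 4.4 / 2.8 = 1.57143
Exponent = (1.3 - 1)/1.3 = 0.230769
(P2/P1)^exp - 1 = 1.57143^0.230769 - 1 = 0.109938
W = 2.7 * 1.3 / 0.3 * 8.314 * 303.15 / 2 * 0.109938 = 1621

1621 kW


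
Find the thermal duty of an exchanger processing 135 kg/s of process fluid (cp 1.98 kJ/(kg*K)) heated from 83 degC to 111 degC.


Q = m_dot * cp * delta_T
delta_T = 111 - 83 = 28 K
Q = 135 * 1.98 * 28
= 267.3 * 28
= 7484.4 kW

7484.4 kW


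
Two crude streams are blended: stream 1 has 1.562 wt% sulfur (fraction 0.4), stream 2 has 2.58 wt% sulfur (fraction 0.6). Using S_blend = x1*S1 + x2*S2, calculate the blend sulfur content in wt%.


Linear sulfur blending: S_blend = x1*S1 + x2*S2
Contribution 1: 0.4 * 1.562 = 0.6248 wt%
Contribution 2: 0.6 * 2.58 = 1.548 wt%
S_blend = 0.6248 + 1.548 = 2.1728

2.1728 wt%


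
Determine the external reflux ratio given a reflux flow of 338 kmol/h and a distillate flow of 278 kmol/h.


Reflux ratio definition: R = L / D (liquid returned / distillate withdrawn)
L = 338 kmol/h, D = 278 kmol/h
R = 338 / 278 = 1.216

1.216


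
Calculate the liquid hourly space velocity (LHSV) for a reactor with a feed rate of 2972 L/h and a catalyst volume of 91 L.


LHSV = volumetric feed rate / catalyst volume
= 2972 L/h / 91 L
= 32.66 h^-1

32.66 h^-1


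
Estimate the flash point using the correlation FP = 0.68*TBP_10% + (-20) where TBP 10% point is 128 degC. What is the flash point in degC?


FP = 0.68 * 128 + (-20) = 67.04

67.04 degC


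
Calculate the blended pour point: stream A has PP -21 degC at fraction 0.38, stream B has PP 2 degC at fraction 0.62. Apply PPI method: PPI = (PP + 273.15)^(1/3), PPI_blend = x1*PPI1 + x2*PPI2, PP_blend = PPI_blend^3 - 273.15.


PPI_1 = (-21 + 273.15)^(1/3) = 6.317613
PPI_2 = (2 + 273.15)^(1/3) = 6.504139
PPI_blend = 0.38 * 6.317613 + 0.62 * 6.504139 = 6.433259
PP_blend = 6.433259^3 - 273.15 = 266.2521 - 273.15 = -6.9

-6.9 degC


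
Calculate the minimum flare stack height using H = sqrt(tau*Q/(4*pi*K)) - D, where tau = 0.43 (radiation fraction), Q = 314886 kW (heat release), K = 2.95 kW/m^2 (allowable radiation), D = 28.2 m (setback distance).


tau*Q/(4*pi*K) = 0.43 * 314886 / (4 * pi * 2.95) = 3652.5
sqrt(3652.5) = 60.4359
H = 60.4359 - 28.2 = 32.24

32.24 m


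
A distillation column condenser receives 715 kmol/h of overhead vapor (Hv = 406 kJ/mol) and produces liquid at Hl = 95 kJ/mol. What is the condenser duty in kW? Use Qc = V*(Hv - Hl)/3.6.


Qc = 715 * (406 - 95) / 3.6 = 715 * 311 / 3.6 = 61770

61770 kW


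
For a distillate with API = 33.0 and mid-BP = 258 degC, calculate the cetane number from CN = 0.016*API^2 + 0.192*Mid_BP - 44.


CN = 0.016 * 33.0^2 + 0.192 * 258 - 44
CN = 17.424 + 49.536 - 44 = 22.96

22.96


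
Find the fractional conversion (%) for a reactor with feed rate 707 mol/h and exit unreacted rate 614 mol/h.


X = (F_in - F_out) / F_in * 100
Moles reacted = 707 - 614 = 93
X = 93 / 707 * 100
= 0.1315 * 100
= 13.15 %

13.15 %


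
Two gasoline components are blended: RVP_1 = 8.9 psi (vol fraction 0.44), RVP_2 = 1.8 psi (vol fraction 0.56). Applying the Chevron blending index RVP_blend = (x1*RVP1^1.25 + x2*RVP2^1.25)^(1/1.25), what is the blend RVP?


Chevron index: RVP_blend = (sum xi*RVPi^1.25)^(1/1.25)
RVP^1.25 terms: 0.44 * 8.9^1.25 + 0.56 * 1.8^1.25 = 7.93135
RVP_blend = 7.93135^(1/1.25) = 5.242

5.242 psi


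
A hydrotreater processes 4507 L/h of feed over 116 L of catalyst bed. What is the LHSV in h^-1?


LHSV = volumetric feed rate / catalyst volume
= 4507 L/h / 116 L
= 38.85 h^-1

38.85 h^-1


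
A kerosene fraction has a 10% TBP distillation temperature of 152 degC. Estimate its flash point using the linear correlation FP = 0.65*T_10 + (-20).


FP = 0.65 * 152 + (-20) = 78.8

78.8 degC


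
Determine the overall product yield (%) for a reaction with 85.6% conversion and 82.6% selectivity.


Overall yield = conversion (%) * selectivity (%) / 100
Conversion = 85.6%, Selectivity = 82.6%
Y = 85.6 * 82.6 / 100
= 70.7056 %

70.7056 %


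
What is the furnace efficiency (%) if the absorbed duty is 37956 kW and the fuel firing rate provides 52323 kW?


Furnace efficiency = Q_absorbed / Q_fuel * 100
= 37956 / 52323 * 100 = 72.54

72.54 %


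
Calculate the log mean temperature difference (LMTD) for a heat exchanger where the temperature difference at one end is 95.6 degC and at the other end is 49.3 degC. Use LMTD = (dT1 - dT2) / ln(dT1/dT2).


LMTD = (dT1 - dT2) / ln(dT1/dT2)
= (95.6 - 49.3) / ln(95.6 / 49.3) = 46.3 / 0.662249 = 69.91

69.91 degC


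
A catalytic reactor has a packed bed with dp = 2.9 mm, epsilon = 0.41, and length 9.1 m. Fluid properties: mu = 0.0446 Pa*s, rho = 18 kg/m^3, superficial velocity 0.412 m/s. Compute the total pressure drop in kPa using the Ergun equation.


dp = 2.9 mm = 0.0029 m
Viscous term = 150*0.0446*0.412*(1-0.41)^2 / (0.0029^2*0.41^3) = 1655310
Inertial term = 1.75*18*0.412^2*(1-0.41) / (0.0029*0.41^3) = 15783.6
dP/L = 1655310 + 15783.6 = 1671090 Pa/m
dP = 1671090 * 9.1 / 1000 = 15210 kPa

15210 kPa


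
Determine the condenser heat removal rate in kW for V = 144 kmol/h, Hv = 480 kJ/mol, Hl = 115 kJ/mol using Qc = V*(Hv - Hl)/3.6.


Qc = 144 * (480 - 115) / 3.6 = 144 * 365 / 3.6 = 14600

14600 kW
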